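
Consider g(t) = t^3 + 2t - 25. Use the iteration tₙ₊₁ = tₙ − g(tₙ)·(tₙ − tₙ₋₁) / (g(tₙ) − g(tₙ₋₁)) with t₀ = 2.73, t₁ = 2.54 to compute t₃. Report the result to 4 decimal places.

2.6966

g(2.73) = 0.806417, g(2.54) = -3.532936
t₂ = 2.540000 − (-3.532936)·(2.540000 − 2.730000) / (-3.532936 − 0.806417) = 2.540000 − (0.671258)/(-4.339353) = 2.694691
g(2.694691) = -0.043503
t₃ = 2.694691 − (-0.043503)·(2.694691 − 2.540000) / (-0.043503 − (-3.532936)) = 2.694691 − (-0.006730)/(3.489433) = 2.696619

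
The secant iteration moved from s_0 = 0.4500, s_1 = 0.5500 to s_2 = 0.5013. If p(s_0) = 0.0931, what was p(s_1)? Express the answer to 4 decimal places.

The secant line through (0.4500, 0.0931) and (0.5500, p(s_1)) crosses zero at s_2 = 0.5013.
So (0.4500, 0.0931), (0.5500, p(s_1)), (0.5013, 0) are collinear:
p(s_1) = 0.0931 · (0.5500 − 0.5013) / (0.4500 − 0.5013) = 0.0931 · (0.048700)/(-0.051300) = -0.088381

-0.0884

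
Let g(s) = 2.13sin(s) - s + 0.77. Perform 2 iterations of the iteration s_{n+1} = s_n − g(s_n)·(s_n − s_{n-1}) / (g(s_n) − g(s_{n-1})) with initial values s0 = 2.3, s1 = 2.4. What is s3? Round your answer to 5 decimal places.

g(2.3) = 0.0583521, g(2.4) = -0.1912634
s2 = 2.4000000 − (-0.1912634)·(2.4000000 − 2.3000000) / (-0.1912634 − 0.0583521) = 2.4000000 − (-0.0191263)/(-0.2496155) = 2.3233768
g(2.3233768) = 0.0013688
s3 = 2.3233768 − 0.0013688·(2.3233768 − 2.4000000) / (0.0013688 − (-0.1912634)) = 2.3233768 − (-0.0001049)/(0.1926322) = 2.3239212

2.32392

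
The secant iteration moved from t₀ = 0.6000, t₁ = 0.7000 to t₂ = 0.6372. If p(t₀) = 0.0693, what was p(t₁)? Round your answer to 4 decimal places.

The secant line through (0.6000, 0.0693) and (0.7000, p(t₁)) crosses zero at t₂ = 0.6372.
So (0.6000, 0.0693), (0.7000, p(t₁)), (0.6372, 0) are collinear:
p(t₁) = 0.0693 · (0.7000 − 0.6372) / (0.6000 − 0.6372) = 0.0693 · (0.062800)/(-0.037200) = -0.116990

-0.1170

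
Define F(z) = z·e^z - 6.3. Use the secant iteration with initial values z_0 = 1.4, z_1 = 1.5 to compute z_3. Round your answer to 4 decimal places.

F(1.4) = -0.622720, F(1.5) = 0.422534
z_2 = 1.500000 − 0.422534·(1.500000 − 1.400000) / (0.422534 − (-0.622720)) = 1.500000 − (0.042253)/(1.045254) = 1.459576
F(1.459576) = -0.017789
z_3 = 1.459576 − (-0.017789)·(1.459576 − 1.500000) / (-0.017789 − 0.422534) = 1.459576 − (0.000719)/(-0.440323) = 1.461209

1.4612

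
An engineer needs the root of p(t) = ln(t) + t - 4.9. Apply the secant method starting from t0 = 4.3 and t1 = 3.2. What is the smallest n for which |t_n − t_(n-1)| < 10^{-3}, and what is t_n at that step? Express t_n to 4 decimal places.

n = 4, t_n = 3.6149

p(4.3) = 0.858615, p(3.2) = -0.536849
t2 = 3.200000 − (-0.536849)·(-1.100000)/(-1.395464) = 3.623181;  |Δ| = 0.423181
p(3.623181) = 0.010534
t3 = 3.623181 − 0.010534·(0.423181)/(0.547383) = 3.615038;  |Δ| = 0.008143
p(3.615038) = 0.000140
t4 = 3.615038 − 0.000140·(-0.008143)/(-0.010394) = 3.614928;  |Δ| = 0.000110
|t4 − t3| = 0.000110 < 10^{-3}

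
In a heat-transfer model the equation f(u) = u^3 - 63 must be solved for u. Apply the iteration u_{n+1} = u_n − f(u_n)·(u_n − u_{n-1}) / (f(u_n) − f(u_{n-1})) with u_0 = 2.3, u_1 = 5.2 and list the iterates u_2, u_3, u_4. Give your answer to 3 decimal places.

f(2.3) = -50.83300, f(5.2) = 77.60800
u_2 = 5.20000 − 77.60800·(5.20000 − 2.30000) / (77.60800 − (-50.83300)) = 5.20000 − (225.06320)/(128.44100) = 3.44773
f(3.44773) = -22.01735
u_3 = 3.44773 − (-22.01735)·(3.44773 − 5.20000) / (-22.01735 − 77.60800) = 3.44773 − (38.58032)/(-99.62535) = 3.83498
f(3.83498) = -6.59846
u_4 = 3.83498 − (-6.59846)·(3.83498 − 3.44773) / (-6.59846 − (-22.01735)) = 3.83498 − (-2.55528)/(15.41889) = 4.00071

3.448, 3.835, 4.001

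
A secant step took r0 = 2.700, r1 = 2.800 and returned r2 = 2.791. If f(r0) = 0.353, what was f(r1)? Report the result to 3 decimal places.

The secant line through (2.700, 0.353) and (2.800, f(r1)) crosses zero at r2 = 2.791.
So (2.700, 0.353), (2.800, f(r1)), (2.791, 0) are collinear:
f(r1) = 0.353 · (2.800 − 2.791) / (2.700 − 2.791) = 0.353 · (0.00900)/(-0.09100) = -0.03491

-0.035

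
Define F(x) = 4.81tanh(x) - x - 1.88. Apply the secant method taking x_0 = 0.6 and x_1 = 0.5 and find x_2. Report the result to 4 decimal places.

F(0.6) = 0.103208, F(0.5) = -0.157216
x_2 = 0.500000 − (-0.157216)·(0.500000 − 0.600000) / (-0.157216 − 0.103208) = 0.500000 − (0.015722)/(-0.260425) = 0.560369

0.5604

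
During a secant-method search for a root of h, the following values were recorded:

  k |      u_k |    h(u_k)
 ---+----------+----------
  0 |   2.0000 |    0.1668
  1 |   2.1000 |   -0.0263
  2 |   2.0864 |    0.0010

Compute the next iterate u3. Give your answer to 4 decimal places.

u3 = 2.0864 − 0.0010·(2.0864 − 2.1000) / (0.0010 − (-0.0263))
   = 2.0864 − (-0.000014)/(0.027300) = 2.086898

2.0869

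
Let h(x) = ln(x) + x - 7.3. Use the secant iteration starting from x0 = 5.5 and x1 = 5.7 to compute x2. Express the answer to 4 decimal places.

h(5.5) = -0.095252, h(5.7) = 0.140466
x2 = 5.700000 − 0.140466·(5.700000 − 5.500000) / (0.140466 − (-0.095252)) = 5.700000 − (0.028093)/(0.235718) = 5.580818

5.5808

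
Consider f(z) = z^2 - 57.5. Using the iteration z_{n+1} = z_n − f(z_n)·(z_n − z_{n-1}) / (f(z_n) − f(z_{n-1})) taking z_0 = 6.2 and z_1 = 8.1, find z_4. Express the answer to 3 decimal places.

7.583

f(6.2) = -19.06000, f(8.1) = 8.11000
z_2 = 8.10000 − 8.11000·(8.10000 − 6.20000) / (8.11000 − (-19.06000)) = 8.10000 − (15.40900)/(27.17000) = 7.53287
f(7.53287) = -0.75591
z_3 = 7.53287 − (-0.75591)·(7.53287 − 8.10000) / (-0.75591 − 8.11000) = 7.53287 − (0.42870)/(-8.86591) = 7.58122
f(7.58122) = -0.02509
z_4 = 7.58122 − (-0.02509)·(7.58122 − 7.53287) / (-0.02509 − (-0.75591)) = 7.58122 − (-0.00121)/(0.73083) = 7.58288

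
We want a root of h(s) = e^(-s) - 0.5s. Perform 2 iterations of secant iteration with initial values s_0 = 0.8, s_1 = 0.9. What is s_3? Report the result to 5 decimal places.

h(0.8) = 0.0493290, h(0.9) = -0.0434303
s_2 = 0.9000000 − (-0.0434303)·(0.9000000 − 0.8000000) / (-0.0434303 − 0.0493290) = 0.9000000 − (-0.0043430)/(-0.0927593) = 0.8531795
h(0.8531795) = -0.0005317
s_3 = 0.8531795 − (-0.0005317)·(0.8531795 − 0.9000000) / (-0.0005317 − (-0.0434303)) = 0.8531795 − (0.0000249)/(0.0428987) = 0.8525993

0.85260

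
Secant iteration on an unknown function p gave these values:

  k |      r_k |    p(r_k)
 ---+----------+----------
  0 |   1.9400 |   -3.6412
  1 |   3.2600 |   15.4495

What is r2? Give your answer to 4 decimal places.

r2 = 3.2600 − 15.4495·(3.2600 − 1.9400) / (15.4495 − (-3.6412))
   = 3.2600 − (20.393340)/(19.090700) = 2.191766

2.1918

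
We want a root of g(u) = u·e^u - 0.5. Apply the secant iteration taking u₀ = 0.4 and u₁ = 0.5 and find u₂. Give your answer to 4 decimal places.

0.3575

g(0.4) = 0.096730, g(0.5) = 0.324361
u₂ = 0.500000 − 0.324361·(0.500000 − 0.400000) / (0.324361 − 0.096730) = 0.500000 − (0.032436)/(0.227631) = 0.357506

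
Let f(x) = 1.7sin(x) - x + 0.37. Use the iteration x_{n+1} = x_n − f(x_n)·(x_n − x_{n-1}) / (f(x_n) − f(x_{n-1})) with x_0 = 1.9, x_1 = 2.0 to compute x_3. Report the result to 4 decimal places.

f(1.9) = 0.078710, f(2.0) = -0.084194
x_2 = 2.000000 − (-0.084194)·(2.000000 − 1.900000) / (-0.084194 − 0.078710) = 2.000000 − (-0.008419)/(-0.162905) = 1.948317
f(1.948317) = 0.001972
x_3 = 1.948317 − 0.001972·(1.948317 − 2.000000) / (0.001972 − (-0.084194)) = 1.948317 − (-0.000102)/(0.086166) = 1.949499

1.9495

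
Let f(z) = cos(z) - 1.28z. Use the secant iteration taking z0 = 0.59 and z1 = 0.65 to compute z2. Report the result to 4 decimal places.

0.6307

f(0.59) = 0.075741, f(0.65) = -0.035916
z2 = 0.650000 − (-0.035916)·(0.650000 − 0.590000) / (-0.035916 − 0.075741) = 0.650000 − (-0.002155)/(-0.111657) = 0.630700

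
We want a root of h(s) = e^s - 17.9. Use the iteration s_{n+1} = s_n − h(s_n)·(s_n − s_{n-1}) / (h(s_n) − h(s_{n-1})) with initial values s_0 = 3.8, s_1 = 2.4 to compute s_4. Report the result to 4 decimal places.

2.8793

h(3.8) = 26.801184, h(2.4) = -6.876824
s_2 = 2.400000 − (-6.876824)·(2.400000 − 3.800000) / (-6.876824 − 26.801184) = 2.400000 − (9.627553)/(-33.678008) = 2.685871
h(2.685871) = -3.229031
s_3 = 2.685871 − (-3.229031)·(2.685871 − 2.400000) / (-3.229031 − (-6.876824)) = 2.685871 − (-0.923085)/(3.647792) = 2.938924
h(2.938924) = 0.995499
s_4 = 2.938924 − 0.995499·(2.938924 − 2.685871) / (0.995499 − (-3.229031)) = 2.938924 − (0.251914)/(4.224530) = 2.879292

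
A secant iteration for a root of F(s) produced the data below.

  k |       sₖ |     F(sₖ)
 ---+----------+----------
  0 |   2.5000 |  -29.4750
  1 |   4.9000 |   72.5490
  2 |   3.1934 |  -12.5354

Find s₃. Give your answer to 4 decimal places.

3.4448

s₃ = 3.1934 − (-12.5354)·(3.1934 − 4.9000) / (-12.5354 − 72.5490)
   = 3.1934 − (21.392914)/(-85.084400) = 3.444832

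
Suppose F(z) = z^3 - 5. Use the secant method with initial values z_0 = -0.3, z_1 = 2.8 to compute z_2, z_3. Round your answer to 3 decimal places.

0.409, 0.948

F(-0.3) = -5.02700, F(2.8) = 16.95200
z_2 = 2.80000 − 16.95200·(2.80000 − (-0.30000)) / (16.95200 − (-5.02700)) = 2.80000 − (52.55120)/(21.97900) = 0.40903
F(0.40903) = -4.93157
z_3 = 0.40903 − (-4.93157)·(0.40903 − 2.80000) / (-4.93157 − 16.95200) = 0.40903 − (11.79125)/(-21.88357) = 0.94784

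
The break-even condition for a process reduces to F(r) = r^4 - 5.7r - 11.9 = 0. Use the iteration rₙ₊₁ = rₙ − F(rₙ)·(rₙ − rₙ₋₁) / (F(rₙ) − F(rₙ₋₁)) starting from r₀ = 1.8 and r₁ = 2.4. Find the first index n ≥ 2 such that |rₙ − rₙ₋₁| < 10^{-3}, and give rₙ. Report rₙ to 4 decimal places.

F(1.8) = -11.662400, F(2.4) = 7.597600
r₂ = 2.400000 − 7.597600·(0.600000)/(19.260000) = 2.163315;  |Δ| = 0.236685
F(2.163315) = -2.329146
r₃ = 2.163315 − (-2.329146)·(-0.236685)/(-9.926746) = 2.218849;  |Δ| = 0.055534
F(2.218849) = -0.308649
r₄ = 2.218849 − (-0.308649)·(0.055534)/(2.020498) = 2.227332;  |Δ| = 0.008483
F(2.227332) = 0.015817
r₅ = 2.227332 − 0.015817·(0.008483)/(0.324466) = 2.226919;  |Δ| = 0.000414
|r₅ − r₄| = 0.000414 < 10^{-3}

n = 5, rₙ = 2.2269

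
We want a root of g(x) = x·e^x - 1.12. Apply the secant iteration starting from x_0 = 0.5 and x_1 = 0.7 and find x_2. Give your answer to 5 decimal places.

0.60103

g(0.5) = -0.2956394, g(0.7) = 0.2896269
x_2 = 0.7000000 − 0.2896269·(0.7000000 − 0.5000000) / (0.2896269 − (-0.2956394)) = 0.7000000 − (0.0579254)/(0.5852663) = 0.6010273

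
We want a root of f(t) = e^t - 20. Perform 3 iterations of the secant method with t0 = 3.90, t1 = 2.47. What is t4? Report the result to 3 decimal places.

2.989

f(3.90) = 29.40245, f(2.47) = -8.17755
t2 = 2.47000 − (-8.17755)·(2.47000 − 3.90000) / (-8.17755 − 29.40245) = 2.47000 − (11.69390)/(-37.58000) = 2.78117
f(2.78117) = -3.86205
t3 = 2.78117 − (-3.86205)·(2.78117 − 2.47000) / (-3.86205 − (-8.17755)) = 2.78117 − (-1.20177)/(4.31550) = 3.05965
f(3.05965) = 1.32011
t4 = 3.05965 − 1.32011·(3.05965 − 2.78117) / (1.32011 − (-3.86205)) = 3.05965 − (0.36762)/(5.18216) = 2.98871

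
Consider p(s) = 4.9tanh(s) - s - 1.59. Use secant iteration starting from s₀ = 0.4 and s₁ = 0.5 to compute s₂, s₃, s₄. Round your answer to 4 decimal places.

p(0.4) = -0.128250, p(0.5) = 0.174374
s₂ = 0.500000 − 0.174374·(0.500000 − 0.400000) / (0.174374 − (-0.128250)) = 0.500000 − (0.017437)/(0.302624) = 0.442379
p(0.442379) = 0.004133
s₃ = 0.442379 − 0.004133·(0.442379 − 0.500000) / (0.004133 − 0.174374) = 0.442379 − (-0.000238)/(-0.170241) = 0.440981
p(0.440981) = -0.000142
s₄ = 0.440981 − (-0.000142)·(0.440981 − 0.442379) / (-0.000142 − 0.004133) = 0.440981 − (0.000000)/(-0.004275) = 0.441027

0.4424, 0.4410, 0.4410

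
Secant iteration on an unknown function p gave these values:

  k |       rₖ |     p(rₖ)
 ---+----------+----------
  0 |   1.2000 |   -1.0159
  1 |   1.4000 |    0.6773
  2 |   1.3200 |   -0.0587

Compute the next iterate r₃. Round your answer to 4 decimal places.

r₃ = 1.3200 − (-0.0587)·(1.3200 − 1.4000) / (-0.0587 − 0.6773)
   = 1.3200 − (0.004696)/(-0.736000) = 1.326380

1.3264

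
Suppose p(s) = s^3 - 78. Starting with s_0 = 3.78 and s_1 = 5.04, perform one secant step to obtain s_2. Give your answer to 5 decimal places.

4.18840

p(3.78) = -23.9898480, p(5.04) = 50.0240640
s_2 = 5.0400000 − 50.0240640·(5.0400000 − 3.7800000) / (50.0240640 − (-23.9898480)) = 5.0400000 − (63.0303206)/(74.0139120) = 4.1883990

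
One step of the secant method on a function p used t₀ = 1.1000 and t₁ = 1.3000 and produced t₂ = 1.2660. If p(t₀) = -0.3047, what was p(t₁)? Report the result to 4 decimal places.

The secant line through (1.1000, -0.3047) and (1.3000, p(t₁)) crosses zero at t₂ = 1.2660.
So (1.1000, -0.3047), (1.3000, p(t₁)), (1.2660, 0) are collinear:
p(t₁) = -0.3047 · (1.3000 − 1.2660) / (1.1000 − 1.2660) = -0.3047 · (0.034000)/(-0.166000) = 0.062408

0.0624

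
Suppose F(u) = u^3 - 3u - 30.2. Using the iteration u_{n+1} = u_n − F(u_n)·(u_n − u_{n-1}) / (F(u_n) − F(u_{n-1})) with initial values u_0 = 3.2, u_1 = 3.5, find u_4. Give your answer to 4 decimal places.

F(3.2) = -7.032000, F(3.5) = 2.175000
u_2 = 3.500000 − 2.175000·(3.500000 − 3.200000) / (2.175000 − (-7.032000)) = 3.500000 − (0.652500)/(9.207000) = 3.429130
F(3.429130) = -0.164481
u_3 = 3.429130 − (-0.164481)·(3.429130 − 3.500000) / (-0.164481 − 2.175000) = 3.429130 − (0.011657)/(-2.339481) = 3.434113
F(3.434113) = -0.003402
u_4 = 3.434113 − (-0.003402)·(3.434113 − 3.429130) / (-0.003402 − (-0.164481)) = 3.434113 − (-0.000017)/(0.161079) = 3.434218

3.4342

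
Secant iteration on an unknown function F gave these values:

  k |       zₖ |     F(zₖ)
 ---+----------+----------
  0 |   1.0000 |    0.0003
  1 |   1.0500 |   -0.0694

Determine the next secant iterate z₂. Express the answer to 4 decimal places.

z₂ = 1.0500 − (-0.0694)·(1.0500 − 1.0000) / (-0.0694 − 0.0003)
   = 1.0500 − (-0.003470)/(-0.069700) = 1.000215

1.0002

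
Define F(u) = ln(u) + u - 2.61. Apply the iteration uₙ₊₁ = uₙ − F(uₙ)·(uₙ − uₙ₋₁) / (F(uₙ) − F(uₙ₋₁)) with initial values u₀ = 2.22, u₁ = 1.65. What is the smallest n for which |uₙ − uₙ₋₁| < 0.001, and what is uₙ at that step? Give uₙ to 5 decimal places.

n = 4, uₙ = 1.94483

F(2.22) = 0.4075072, F(1.65) = -0.4592247
u₂ = 1.6500000 − (-0.4592247)·(-0.5700000)/(-0.8667319) = 1.9520058;  |Δ| = 0.3020058
F(1.9520058) = 0.0108633
u₃ = 1.9520058 − 0.0108633·(0.3020058)/(0.4700880) = 1.9450268;  |Δ| = 0.0069791
F(1.9450268) = 0.0003025
u₄ = 1.9450268 − 0.0003025·(-0.0069791)/(-0.0105608) = 1.9448269;  |Δ| = 0.0001999
|u₄ − u₃| = 0.0001999 < 0.001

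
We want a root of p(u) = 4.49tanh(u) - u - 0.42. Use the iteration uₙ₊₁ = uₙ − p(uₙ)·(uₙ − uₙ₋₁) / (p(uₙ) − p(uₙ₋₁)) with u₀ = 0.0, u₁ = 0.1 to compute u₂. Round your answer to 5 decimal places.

p(0.0) = -0.4200000, p(0.1) = -0.0724907
u₂ = 0.1000000 − (-0.0724907)·(0.1000000 − 0.0000000) / (-0.0724907 − (-0.4200000)) = 0.1000000 − (-0.0072491)/(0.3475093) = 0.1208601

0.12086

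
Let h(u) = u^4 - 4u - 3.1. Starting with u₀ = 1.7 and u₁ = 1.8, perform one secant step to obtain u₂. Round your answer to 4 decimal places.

h(1.7) = -1.547900, h(1.8) = 0.197600
u₂ = 1.800000 − 0.197600·(1.800000 − 1.700000) / (0.197600 − (-1.547900)) = 1.800000 − (0.019760)/(1.745500) = 1.788679

1.7887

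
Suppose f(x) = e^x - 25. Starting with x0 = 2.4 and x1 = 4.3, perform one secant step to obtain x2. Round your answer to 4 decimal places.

2.8237

f(2.4) = -13.976824, f(4.3) = 48.699794
x2 = 4.300000 − 48.699794·(4.300000 − 2.400000) / (48.699794 − (-13.976824)) = 4.300000 − (92.529608)/(62.676617) = 2.823698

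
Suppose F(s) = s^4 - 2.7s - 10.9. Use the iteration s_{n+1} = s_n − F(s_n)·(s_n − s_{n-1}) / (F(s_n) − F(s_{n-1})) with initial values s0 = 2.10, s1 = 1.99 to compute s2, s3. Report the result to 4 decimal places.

2.0087, 2.0102

F(2.10) = 2.878100, F(1.99) = -0.590608
s2 = 1.990000 − (-0.590608)·(1.990000 − 2.100000) / (-0.590608 − 2.878100) = 1.990000 − (0.064967)/(-3.468708) = 2.008729
F(2.008729) = -0.042394
s3 = 2.008729 − (-0.042394)·(2.008729 − 1.990000) / (-0.042394 − (-0.590608)) = 2.008729 − (-0.000794)/(0.548214) = 2.010178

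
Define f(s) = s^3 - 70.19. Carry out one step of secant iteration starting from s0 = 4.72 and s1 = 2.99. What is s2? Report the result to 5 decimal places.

3.94870

f(4.72) = 34.9640480, f(2.99) = -43.4591010
s2 = 2.9900000 − (-43.4591010)·(2.9900000 − 4.7200000) / (-43.4591010 − 34.9640480) = 2.9900000 − (75.1842447)/(-78.4231490) = 3.9486996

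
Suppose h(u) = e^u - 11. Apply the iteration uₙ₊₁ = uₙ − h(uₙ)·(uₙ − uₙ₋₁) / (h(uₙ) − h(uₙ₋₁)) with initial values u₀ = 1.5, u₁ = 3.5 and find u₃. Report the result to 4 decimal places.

2.1886

h(1.5) = -6.518311, h(3.5) = 22.115452
u₂ = 3.500000 − 22.115452·(3.500000 − 1.500000) / (22.115452 − (-6.518311)) = 3.500000 − (44.230904)/(28.633763) = 1.955288
h(1.955288) = -3.934043
u₃ = 1.955288 − (-3.934043)·(1.955288 − 3.500000) / (-3.934043 − 22.115452) = 1.955288 − (6.076962)/(-26.049495) = 2.188574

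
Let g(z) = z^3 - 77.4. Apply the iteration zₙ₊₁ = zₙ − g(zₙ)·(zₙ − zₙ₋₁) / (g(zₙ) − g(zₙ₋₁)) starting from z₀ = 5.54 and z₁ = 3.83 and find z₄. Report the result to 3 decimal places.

4.261

g(5.54) = 92.63146, g(3.83) = -21.21811
z₂ = 3.83000 − (-21.21811)·(3.83000 − 5.54000) / (-21.21811 − 92.63146) = 3.83000 − (36.28297)/(-113.84958) = 4.14869
g(4.14869) = -5.99417
z₃ = 4.14869 − (-5.99417)·(4.14869 − 3.83000) / (-5.99417 − (-21.21811)) = 4.14869 − (-1.91030)/(15.22394) = 4.27417
g(4.27417) = 0.68291
z₄ = 4.27417 − 0.68291·(4.27417 − 4.14869) / (0.68291 − (-5.99417)) = 4.27417 − (0.08569)/(6.67708) = 4.26134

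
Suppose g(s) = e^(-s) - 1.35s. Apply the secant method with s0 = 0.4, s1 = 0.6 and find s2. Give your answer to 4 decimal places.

g(0.4) = 0.130320, g(0.6) = -0.261188
s2 = 0.600000 − (-0.261188)·(0.600000 − 0.400000) / (-0.261188 − 0.130320) = 0.600000 − (-0.052238)/(-0.391508) = 0.466573

0.4666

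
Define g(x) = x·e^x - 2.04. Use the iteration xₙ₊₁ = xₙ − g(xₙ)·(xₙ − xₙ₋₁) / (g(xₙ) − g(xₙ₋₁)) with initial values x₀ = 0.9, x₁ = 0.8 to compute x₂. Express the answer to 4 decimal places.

0.8599

g(0.9) = 0.173643, g(0.8) = -0.259567
x₂ = 0.800000 − (-0.259567)·(0.800000 − 0.900000) / (-0.259567 − 0.173643) = 0.800000 − (0.025957)/(-0.433210) = 0.859917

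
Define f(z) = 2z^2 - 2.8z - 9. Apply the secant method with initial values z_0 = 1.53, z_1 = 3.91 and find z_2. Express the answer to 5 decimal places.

2.59463

f(1.53) = -8.6022000, f(3.91) = 10.6282000
z_2 = 3.9100000 − 10.6282000·(3.9100000 − 1.5300000) / (10.6282000 − (-8.6022000)) = 3.9100000 − (25.2951160)/(19.2304000) = 2.5946287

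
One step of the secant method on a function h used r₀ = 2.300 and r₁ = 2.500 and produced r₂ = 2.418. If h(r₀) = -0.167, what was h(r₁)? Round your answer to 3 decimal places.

The secant line through (2.300, -0.167) and (2.500, h(r₁)) crosses zero at r₂ = 2.418.
So (2.300, -0.167), (2.500, h(r₁)), (2.418, 0) are collinear:
h(r₁) = -0.167 · (2.500 − 2.418) / (2.300 − 2.418) = -0.167 · (0.08200)/(-0.11800) = 0.11605

0.116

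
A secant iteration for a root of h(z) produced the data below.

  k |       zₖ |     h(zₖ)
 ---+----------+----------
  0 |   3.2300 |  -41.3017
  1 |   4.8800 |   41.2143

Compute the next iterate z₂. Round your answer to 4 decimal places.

4.0559

z₂ = 4.8800 − 41.2143·(4.8800 − 3.2300) / (41.2143 − (-41.3017))
   = 4.8800 − (68.003595)/(82.516000) = 4.055874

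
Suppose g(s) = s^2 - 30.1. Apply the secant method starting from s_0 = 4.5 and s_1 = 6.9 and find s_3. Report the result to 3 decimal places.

5.472

g(4.5) = -9.85000, g(6.9) = 17.51000
s_2 = 6.90000 − 17.51000·(6.90000 − 4.50000) / (17.51000 − (-9.85000)) = 6.90000 − (42.02400)/(27.36000) = 5.36404
g(5.36404) = -1.32713
s_3 = 5.36404 − (-1.32713)·(5.36404 − 6.90000) / (-1.32713 − 17.51000) = 5.36404 − (2.03842)/(-18.83713) = 5.47225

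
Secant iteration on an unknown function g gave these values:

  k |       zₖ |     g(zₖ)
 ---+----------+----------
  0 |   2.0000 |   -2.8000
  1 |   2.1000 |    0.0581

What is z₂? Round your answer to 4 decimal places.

z₂ = 2.1000 − 0.0581·(2.1000 − 2.0000) / (0.0581 − (-2.8000))
   = 2.1000 − (0.005810)/(2.858100) = 2.097967

2.0980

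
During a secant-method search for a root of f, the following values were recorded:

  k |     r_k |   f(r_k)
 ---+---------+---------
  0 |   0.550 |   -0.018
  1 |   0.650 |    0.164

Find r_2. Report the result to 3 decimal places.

0.560

r_2 = 0.650 − 0.164·(0.650 − 0.550) / (0.164 − (-0.018))
   = 0.650 − (0.01640)/(0.18200) = 0.55989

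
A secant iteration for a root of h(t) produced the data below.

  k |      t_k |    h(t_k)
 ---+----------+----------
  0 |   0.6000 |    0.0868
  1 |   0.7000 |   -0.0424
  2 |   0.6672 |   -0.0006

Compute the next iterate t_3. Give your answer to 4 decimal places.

0.6667

t_3 = 0.6672 − (-0.0006)·(0.6672 − 0.7000) / (-0.0006 − (-0.0424))
   = 0.6672 − (0.000020)/(0.041800) = 0.666729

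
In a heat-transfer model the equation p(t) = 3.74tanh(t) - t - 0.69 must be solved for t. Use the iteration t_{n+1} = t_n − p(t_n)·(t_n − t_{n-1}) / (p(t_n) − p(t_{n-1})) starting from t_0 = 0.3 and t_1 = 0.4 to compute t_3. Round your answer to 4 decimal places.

0.2597

p(0.3) = 0.099509, p(0.4) = 0.331009
t_2 = 0.400000 − 0.331009·(0.400000 − 0.300000) / (0.331009 − 0.099509) = 0.400000 − (0.033101)/(0.231500) = 0.257015
p(0.257015) = -0.006398
t_3 = 0.257015 − (-0.006398)·(0.257015 − 0.400000) / (-0.006398 − 0.331009) = 0.257015 − (0.000915)/(-0.337408) = 0.259727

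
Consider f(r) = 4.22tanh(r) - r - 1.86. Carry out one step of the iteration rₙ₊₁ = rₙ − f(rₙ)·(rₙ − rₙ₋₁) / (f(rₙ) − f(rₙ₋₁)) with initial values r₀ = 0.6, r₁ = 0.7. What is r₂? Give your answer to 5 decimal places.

0.70520

f(0.6) = -0.1936508, f(0.7) = -0.0095680
r₂ = 0.7000000 − (-0.0095680)·(0.7000000 − 0.6000000) / (-0.0095680 − (-0.1936508)) = 0.7000000 − (-0.0009568)/(0.1840828) = 0.7051976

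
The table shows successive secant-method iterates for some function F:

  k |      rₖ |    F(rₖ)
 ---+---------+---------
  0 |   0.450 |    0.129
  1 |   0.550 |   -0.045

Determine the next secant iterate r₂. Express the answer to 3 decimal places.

r₂ = 0.550 − (-0.045)·(0.550 − 0.450) / (-0.045 − 0.129)
   = 0.550 − (-0.00450)/(-0.17400) = 0.52414

0.524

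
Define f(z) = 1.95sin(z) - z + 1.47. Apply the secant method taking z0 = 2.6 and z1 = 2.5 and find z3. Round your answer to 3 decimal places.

f(2.6) = -0.12477, f(2.5) = 0.13702
z2 = 2.50000 − 0.13702·(2.50000 − 2.60000) / (0.13702 − (-0.12477)) = 2.50000 − (-0.01370)/(0.26179) = 2.55234
f(2.55234) = 0.00135
z3 = 2.55234 − 0.00135·(2.55234 − 2.50000) / (0.00135 − 0.13702) = 2.55234 − (0.00007)/(-0.13567) = 2.55286

2.553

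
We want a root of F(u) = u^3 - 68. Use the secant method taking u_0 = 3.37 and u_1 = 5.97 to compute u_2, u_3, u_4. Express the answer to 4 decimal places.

3.8129, 3.9852, 4.0884

F(3.37) = -29.727247, F(5.97) = 144.776173
u_2 = 5.970000 − 144.776173·(5.970000 − 3.370000) / (144.776173 − (-29.727247)) = 5.970000 − (376.418050)/(174.503420) = 3.812919
F(3.812919) = -12.566454
u_3 = 3.812919 − (-12.566454)·(3.812919 − 5.970000) / (-12.566454 − 144.776173) = 3.812919 − (27.106861)/(-157.342627) = 3.985198
F(3.985198) = -4.707871
u_4 = 3.985198 − (-4.707871)·(3.985198 − 3.812919) / (-4.707871 − (-12.566454)) = 3.985198 − (-0.811068)/(7.858582) = 4.088406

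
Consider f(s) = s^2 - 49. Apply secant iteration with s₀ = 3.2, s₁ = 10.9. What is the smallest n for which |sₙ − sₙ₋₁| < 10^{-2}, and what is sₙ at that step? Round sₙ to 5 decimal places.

f(3.2) = -38.7600000, f(10.9) = 69.8100000
s₂ = 10.9000000 − 69.8100000·(7.7000000)/(108.5700000) = 5.9489362;  |Δ| = 4.9510638
f(5.9489362) = -13.6101584
s₃ = 5.9489362 − (-13.6101584)·(-4.9510638)/(-83.4201584) = 6.7567117;  |Δ| = 0.8077755
f(6.7567117) = -3.3468469
s₄ = 6.7567117 − (-3.3468469)·(0.8077755)/(10.2633115) = 7.0201258;  |Δ| = 0.2634141
f(7.0201258) = 0.2821665
s₅ = 7.0201258 − 0.2821665·(0.2634141)/(3.6290134) = 6.9996446;  |Δ| = 0.0204812
f(6.9996446) = -0.0049756
s₆ = 6.9996446 − (-0.0049756)·(-0.0204812)/(-0.2871420) = 6.9999995;  |Δ| = 0.0003549
|s₆ − s₅| = 0.0003549 < 10^{-2}

n = 6, sₙ = 7.00000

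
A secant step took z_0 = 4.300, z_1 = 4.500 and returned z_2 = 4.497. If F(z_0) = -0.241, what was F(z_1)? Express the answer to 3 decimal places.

0.004

The secant line through (4.300, -0.241) and (4.500, F(z_1)) crosses zero at z_2 = 4.497.
So (4.300, -0.241), (4.500, F(z_1)), (4.497, 0) are collinear:
F(z_1) = -0.241 · (4.500 − 4.497) / (4.300 − 4.497) = -0.241 · (0.00300)/(-0.19700) = 0.00367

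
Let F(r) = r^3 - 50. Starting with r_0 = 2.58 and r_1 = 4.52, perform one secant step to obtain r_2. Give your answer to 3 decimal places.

F(2.58) = -32.82649, F(4.52) = 42.34541
r_2 = 4.52000 − 42.34541·(4.52000 − 2.58000) / (42.34541 − (-32.82649)) = 4.52000 − (82.15009)/(75.17190) = 3.42717

3.427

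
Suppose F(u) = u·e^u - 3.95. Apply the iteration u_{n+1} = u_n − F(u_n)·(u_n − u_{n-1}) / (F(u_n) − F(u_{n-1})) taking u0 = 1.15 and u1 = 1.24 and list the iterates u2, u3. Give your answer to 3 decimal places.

F(1.15) = -0.31808, F(1.24) = 0.33496
u2 = 1.24000 − 0.33496·(1.24000 − 1.15000) / (0.33496 − (-0.31808)) = 1.24000 − (0.03015)/(0.65304) = 1.19384
F(1.19384) = -0.01068
u3 = 1.19384 − (-0.01068)·(1.19384 − 1.24000) / (-0.01068 − 0.33496) = 1.19384 − (0.00049)/(-0.34564) = 1.19526

1.194, 1.195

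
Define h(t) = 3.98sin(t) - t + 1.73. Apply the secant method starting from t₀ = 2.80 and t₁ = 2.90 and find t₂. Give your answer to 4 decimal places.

2.8547

h(2.80) = 0.263253, h(2.90) = -0.217788
t₂ = 2.900000 − (-0.217788)·(2.900000 − 2.800000) / (-0.217788 − 0.263253) = 2.900000 − (-0.021779)/(-0.481041) = 2.854726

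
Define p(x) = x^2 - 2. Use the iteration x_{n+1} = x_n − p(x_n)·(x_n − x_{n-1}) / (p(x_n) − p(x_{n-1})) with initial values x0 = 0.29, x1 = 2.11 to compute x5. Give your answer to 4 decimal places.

1.4140

p(0.29) = -1.915900, p(2.11) = 2.452100
x2 = 2.110000 − 2.452100·(2.110000 − 0.290000) / (2.452100 − (-1.915900)) = 2.110000 − (4.462822)/(4.368000) = 1.088292
p(1.088292) = -0.815621
x3 = 1.088292 − (-0.815621)·(1.088292 − 2.110000) / (-0.815621 − 2.452100) = 1.088292 − (0.833327)/(-3.267721) = 1.343309
p(1.343309) = -0.195520
x4 = 1.343309 − (-0.195520)·(1.343309 − 1.088292) / (-0.195520 − (-0.815621)) = 1.343309 − (-0.049861)/(0.620102) = 1.423717
p(1.423717) = 0.026971
x5 = 1.423717 − 0.026971·(1.423717 − 1.343309) / (0.026971 − (-0.195520)) = 1.423717 − (0.002169)/(0.222491) = 1.413970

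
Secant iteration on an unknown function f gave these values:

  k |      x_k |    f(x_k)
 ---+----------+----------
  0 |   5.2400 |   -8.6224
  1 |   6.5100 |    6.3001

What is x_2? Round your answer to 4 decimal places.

x_2 = 6.5100 − 6.3001·(6.5100 − 5.2400) / (6.3001 − (-8.6224))
   = 6.5100 − (8.001127)/(14.922500) = 5.973821

5.9738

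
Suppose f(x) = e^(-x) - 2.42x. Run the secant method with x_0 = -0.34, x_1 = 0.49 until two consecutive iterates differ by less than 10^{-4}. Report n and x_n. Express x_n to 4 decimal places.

f(-0.34) = 2.227748, f(0.49) = -0.573174
x_2 = 0.490000 − (-0.573174)·(0.830000)/(-2.800921) = 0.320151;  |Δ| = 0.169849
f(0.320151) = -0.048726
x_3 = 0.320151 − (-0.048726)·(-0.169849)/(0.524448) = 0.304370;  |Δ| = 0.015780
f(0.304370) = 0.001011
x_4 = 0.304370 − 0.001011·(-0.015780)/(0.049737) = 0.304691;  |Δ| = 0.000321
f(0.304691) = -0.000002
x_5 = 0.304691 − (-0.000002)·(0.000321)/(-0.001013) = 0.304691;  |Δ| = 0.000001
|x_5 − x_4| = 0.000001 < 10^{-4}

n = 5, x_n = 0.3047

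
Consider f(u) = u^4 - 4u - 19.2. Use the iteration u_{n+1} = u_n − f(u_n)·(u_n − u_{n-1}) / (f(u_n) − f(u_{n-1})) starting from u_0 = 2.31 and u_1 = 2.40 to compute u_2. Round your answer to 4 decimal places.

2.3093

f(2.31) = 0.033963, f(2.40) = 4.377600
u_2 = 2.400000 − 4.377600·(2.400000 − 2.310000) / (4.377600 − 0.033963) = 2.400000 − (0.393984)/(4.343637) = 2.309296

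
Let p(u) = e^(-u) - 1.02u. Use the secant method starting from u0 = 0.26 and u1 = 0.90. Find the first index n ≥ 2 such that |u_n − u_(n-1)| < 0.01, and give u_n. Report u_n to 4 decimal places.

p(0.26) = 0.505852, p(0.90) = -0.511430
u2 = 0.900000 − (-0.511430)·(0.640000)/(-1.017282) = 0.578245;  |Δ| = 0.321755
p(0.578245) = -0.028928
u3 = 0.578245 − (-0.028928)·(-0.321755)/(0.482502) = 0.558954;  |Δ| = 0.019291
p(0.558954) = 0.001673
u4 = 0.558954 − 0.001673·(-0.019291)/(0.030601) = 0.560009;  |Δ| = 0.001055
|u4 − u3| = 0.001055 < 0.01

n = 4, u_n = 0.5600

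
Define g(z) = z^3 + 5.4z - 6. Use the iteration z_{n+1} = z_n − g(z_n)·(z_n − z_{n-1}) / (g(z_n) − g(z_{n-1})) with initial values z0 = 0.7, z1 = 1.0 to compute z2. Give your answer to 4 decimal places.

0.9473

g(0.7) = -1.877000, g(1.0) = 0.400000
z2 = 1.000000 − 0.400000·(1.000000 − 0.700000) / (0.400000 − (-1.877000)) = 1.000000 − (0.120000)/(2.277000) = 0.947299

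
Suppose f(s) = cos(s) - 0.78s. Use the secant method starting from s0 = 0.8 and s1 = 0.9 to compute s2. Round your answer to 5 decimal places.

0.84749

f(0.8) = 0.0727067, f(0.9) = -0.0803900
s2 = 0.9000000 − (-0.0803900)·(0.9000000 − 0.8000000) / (-0.0803900 − 0.0727067) = 0.9000000 − (-0.0080390)/(-0.1530967) = 0.8474907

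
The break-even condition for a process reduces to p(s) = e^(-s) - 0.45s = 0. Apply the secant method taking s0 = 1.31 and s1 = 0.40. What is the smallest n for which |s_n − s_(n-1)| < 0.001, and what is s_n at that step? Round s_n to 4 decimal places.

p(1.31) = -0.319680, p(0.40) = 0.490320
s2 = 0.400000 − 0.490320·(-0.910000)/(0.810000) = 0.950853;  |Δ| = 0.550853
p(0.950853) = -0.041473
s3 = 0.950853 − (-0.041473)·(0.550853)/(-0.531793) = 0.907894;  |Δ| = 0.042959
p(0.907894) = -0.005179
s4 = 0.907894 − (-0.005179)·(-0.042959)/(0.036293) = 0.901763;  |Δ| = 0.006131
p(0.901763) = 0.000060
s5 = 0.901763 − 0.000060·(-0.006131)/(0.005239) = 0.901833;  |Δ| = 0.000070
|s5 − s4| = 0.000070 < 0.001

n = 5, s_n = 0.9018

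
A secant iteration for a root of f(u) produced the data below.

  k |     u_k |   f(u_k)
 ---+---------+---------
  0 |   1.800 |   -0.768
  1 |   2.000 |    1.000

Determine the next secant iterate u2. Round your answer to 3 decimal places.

1.887

u2 = 2.000 − 1.000·(2.000 − 1.800) / (1.000 − (-0.768))
   = 2.000 − (0.20000)/(1.76800) = 1.88688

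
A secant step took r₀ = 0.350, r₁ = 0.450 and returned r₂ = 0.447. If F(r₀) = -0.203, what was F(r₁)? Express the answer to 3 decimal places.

The secant line through (0.350, -0.203) and (0.450, F(r₁)) crosses zero at r₂ = 0.447.
So (0.350, -0.203), (0.450, F(r₁)), (0.447, 0) are collinear:
F(r₁) = -0.203 · (0.450 − 0.447) / (0.350 − 0.447) = -0.203 · (0.00300)/(-0.09700) = 0.00628

0.006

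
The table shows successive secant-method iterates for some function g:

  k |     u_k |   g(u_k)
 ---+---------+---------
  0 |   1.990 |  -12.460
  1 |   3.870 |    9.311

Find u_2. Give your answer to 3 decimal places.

u_2 = 3.870 − 9.311·(3.870 − 1.990) / (9.311 − (-12.460))
   = 3.870 − (17.50468)/(21.77100) = 3.06596

3.066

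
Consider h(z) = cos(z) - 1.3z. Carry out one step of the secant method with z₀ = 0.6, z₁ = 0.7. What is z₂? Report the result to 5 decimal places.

h(0.6) = 0.0453356, h(0.7) = -0.1451578
z₂ = 0.7000000 − (-0.1451578)·(0.7000000 − 0.6000000) / (-0.1451578 − 0.0453356) = 0.7000000 − (-0.0145158)/(-0.1904934) = 0.6237990

0.62380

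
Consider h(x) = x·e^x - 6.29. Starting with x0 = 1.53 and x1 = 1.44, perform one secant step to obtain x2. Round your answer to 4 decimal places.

h(1.53) = 0.775811, h(1.44) = -0.212198
x2 = 1.440000 − (-0.212198)·(1.440000 − 1.530000) / (-0.212198 − 0.775811) = 1.440000 − (0.019098)/(-0.988009) = 1.459330

1.4593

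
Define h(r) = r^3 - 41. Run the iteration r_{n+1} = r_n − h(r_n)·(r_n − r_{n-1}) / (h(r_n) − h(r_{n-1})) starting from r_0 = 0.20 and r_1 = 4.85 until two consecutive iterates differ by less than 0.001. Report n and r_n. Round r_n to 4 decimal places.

h(0.20) = -40.992000, h(4.85) = 73.084125
r_2 = 4.850000 − 73.084125·(4.650000)/(114.076125) = 1.870926;  |Δ| = 2.979074
h(1.870926) = -34.451074
r_3 = 1.870926 − (-34.451074)·(-2.979074)/(-107.535199) = 2.825333;  |Δ| = 0.954406
h(2.825333) = -18.446766
r_4 = 2.825333 − (-18.446766)·(0.954406)/(16.004308) = 3.925394;  |Δ| = 1.100061
h(3.925394) = 19.485271
r_5 = 3.925394 − 19.485271·(1.100061)/(37.932037) = 3.360304;  |Δ| = 0.565089
h(3.360304) = -3.056632
r_6 = 3.360304 − (-3.056632)·(-0.565089)/(-22.541903) = 3.436929;  |Δ| = 0.076625
h(3.436929) = -0.401332
r_7 = 3.436929 − (-0.401332)·(0.076625)/(2.655300) = 3.448511;  |Δ| = 0.011581
h(3.448511) = 0.010467
r_8 = 3.448511 − 0.010467·(0.011581)/(0.411798) = 3.448216;  |Δ| = 0.000294
|r_8 − r_7| = 0.000294 < 0.001

n = 8, r_n = 3.4482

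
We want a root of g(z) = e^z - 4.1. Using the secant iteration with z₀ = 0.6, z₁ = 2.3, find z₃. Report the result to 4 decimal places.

1.2785

g(0.6) = -2.277881, g(2.3) = 5.874182
z₂ = 2.300000 − 5.874182·(2.300000 − 0.600000) / (5.874182 − (-2.277881)) = 2.300000 − (9.986110)/(8.152064) = 1.075021
g(1.075021) = -1.169947
z₃ = 1.075021 − (-1.169947)·(1.075021 − 2.300000) / (-1.169947 − 5.874182) = 1.075021 − (1.433161)/(-7.044129) = 1.278475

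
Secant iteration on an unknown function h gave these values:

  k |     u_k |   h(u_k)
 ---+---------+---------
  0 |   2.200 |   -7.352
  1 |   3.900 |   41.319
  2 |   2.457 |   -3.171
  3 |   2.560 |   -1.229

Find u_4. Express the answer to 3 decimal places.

u_4 = 2.560 − (-1.229)·(2.560 − 2.457) / (-1.229 − (-3.171))
   = 2.560 − (-0.12659)/(1.94200) = 2.62518

2.625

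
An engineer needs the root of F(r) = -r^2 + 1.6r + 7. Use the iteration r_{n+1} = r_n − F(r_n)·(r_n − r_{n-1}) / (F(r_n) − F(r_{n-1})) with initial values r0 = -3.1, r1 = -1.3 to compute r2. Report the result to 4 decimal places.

F(-3.1) = -7.570000, F(-1.3) = 3.230000
r2 = -1.300000 − 3.230000·(-1.300000 − (-3.100000)) / (3.230000 − (-7.570000)) = -1.300000 − (5.814000)/(10.800000) = -1.838333

-1.8383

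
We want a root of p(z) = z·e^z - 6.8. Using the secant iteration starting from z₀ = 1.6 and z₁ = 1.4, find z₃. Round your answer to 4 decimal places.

1.5074

p(1.6) = 1.124852, p(1.4) = -1.122720
z₂ = 1.400000 − (-1.122720)·(1.400000 − 1.600000) / (-1.122720 − 1.124852) = 1.400000 − (0.224544)/(-2.247572) = 1.499905
p(1.499905) = -0.078529
z₃ = 1.499905 − (-0.078529)·(1.499905 − 1.400000) / (-0.078529 − (-1.122720)) = 1.499905 − (-0.007845)/(1.044191) = 1.507419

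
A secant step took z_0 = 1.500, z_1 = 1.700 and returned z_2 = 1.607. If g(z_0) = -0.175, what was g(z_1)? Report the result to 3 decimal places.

The secant line through (1.500, -0.175) and (1.700, g(z_1)) crosses zero at z_2 = 1.607.
So (1.500, -0.175), (1.700, g(z_1)), (1.607, 0) are collinear:
g(z_1) = -0.175 · (1.700 − 1.607) / (1.500 − 1.607) = -0.175 · (0.09300)/(-0.10700) = 0.15210

0.152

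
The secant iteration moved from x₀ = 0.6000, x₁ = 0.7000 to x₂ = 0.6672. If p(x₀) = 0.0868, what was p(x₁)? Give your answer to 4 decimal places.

The secant line through (0.6000, 0.0868) and (0.7000, p(x₁)) crosses zero at x₂ = 0.6672.
So (0.6000, 0.0868), (0.7000, p(x₁)), (0.6672, 0) are collinear:
p(x₁) = 0.0868 · (0.7000 − 0.6672) / (0.6000 − 0.6672) = 0.0868 · (0.032800)/(-0.067200) = -0.042367

-0.0424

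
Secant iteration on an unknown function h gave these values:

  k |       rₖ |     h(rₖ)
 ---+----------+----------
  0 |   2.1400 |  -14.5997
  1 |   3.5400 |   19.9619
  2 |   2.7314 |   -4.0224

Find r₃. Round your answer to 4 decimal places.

2.8670

r₃ = 2.7314 − (-4.0224)·(2.7314 − 3.5400) / (-4.0224 − 19.9619)
   = 2.7314 − (3.252513)/(-23.984300) = 2.867010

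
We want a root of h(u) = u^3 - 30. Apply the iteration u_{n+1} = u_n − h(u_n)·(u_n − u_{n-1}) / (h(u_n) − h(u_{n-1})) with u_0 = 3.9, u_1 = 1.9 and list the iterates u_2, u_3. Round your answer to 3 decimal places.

2.782, 3.291

h(3.9) = 29.31900, h(1.9) = -23.14100
u_2 = 1.90000 − (-23.14100)·(1.90000 − 3.90000) / (-23.14100 − 29.31900) = 1.90000 − (46.28200)/(-52.46000) = 2.78223
h(2.78223) = -8.46321
u_3 = 2.78223 − (-8.46321)·(2.78223 − 1.90000) / (-8.46321 − (-23.14100)) = 2.78223 − (-7.46653)/(14.67779) = 3.29093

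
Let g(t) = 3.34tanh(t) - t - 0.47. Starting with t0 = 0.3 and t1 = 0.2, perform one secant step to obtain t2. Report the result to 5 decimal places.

0.20504

g(0.3) = 0.2029841, g(0.2) = -0.0107664
t2 = 0.2000000 − (-0.0107664)·(0.2000000 − 0.3000000) / (-0.0107664 − 0.2029841) = 0.2000000 − (0.0010766)/(-0.2137506) = 0.2050369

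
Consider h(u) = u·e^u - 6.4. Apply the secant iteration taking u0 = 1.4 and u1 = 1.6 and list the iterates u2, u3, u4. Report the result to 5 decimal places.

1.46431, 1.47006, 1.47062

h(1.4) = -0.7227200, h(1.6) = 1.5248519
u2 = 1.6000000 − 1.5248519·(1.6000000 − 1.4000000) / (1.5248519 − (-0.7227200)) = 1.6000000 − (0.3049704)/(2.2475719) = 1.4643112
h(1.4643112) = -0.0674935
u3 = 1.4643112 − (-0.0674935)·(1.4643112 − 1.6000000) / (-0.0674935 − 1.5248519) = 1.4643112 − (0.0091581)/(-1.5923454) = 1.4700625
h(1.4700625) = -0.0059527
u4 = 1.4700625 − (-0.0059527)·(1.4700625 − 1.4643112) / (-0.0059527 − (-0.0674935)) = 1.4700625 − (-0.0000342)/(0.0615408) = 1.4706188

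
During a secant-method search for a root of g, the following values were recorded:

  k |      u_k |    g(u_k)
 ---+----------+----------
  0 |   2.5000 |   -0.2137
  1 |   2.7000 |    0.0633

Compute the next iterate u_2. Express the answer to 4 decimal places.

u_2 = 2.7000 − 0.0633·(2.7000 − 2.5000) / (0.0633 − (-0.2137))
   = 2.7000 − (0.012660)/(0.277000) = 2.654296

2.6543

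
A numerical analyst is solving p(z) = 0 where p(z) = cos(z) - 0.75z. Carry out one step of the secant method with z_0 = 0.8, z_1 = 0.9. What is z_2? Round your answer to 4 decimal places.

p(0.8) = 0.096707, p(0.9) = -0.053390
z_2 = 0.900000 − (-0.053390)·(0.900000 − 0.800000) / (-0.053390 − 0.096707) = 0.900000 − (-0.005339)/(-0.150097) = 0.864430

0.8644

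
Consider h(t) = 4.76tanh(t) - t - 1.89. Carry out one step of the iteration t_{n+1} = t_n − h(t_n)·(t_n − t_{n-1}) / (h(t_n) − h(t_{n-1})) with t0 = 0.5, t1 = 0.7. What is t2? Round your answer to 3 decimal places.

0.580

h(0.5) = -0.19032, h(0.7) = 0.28679
t2 = 0.70000 − 0.28679·(0.70000 − 0.50000) / (0.28679 − (-0.19032)) = 0.70000 − (0.05736)/(0.47711) = 0.57978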